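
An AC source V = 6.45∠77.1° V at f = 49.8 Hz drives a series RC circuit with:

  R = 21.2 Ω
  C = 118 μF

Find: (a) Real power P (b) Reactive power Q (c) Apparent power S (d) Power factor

Step 1 — Angular frequency: ω = 2π·f = 2π·49.8 = 312.9 rad/s.
Step 2 — Component impedances:
  R: Z = R = 21.2 Ω
  C: Z = 1/(jωC) = -j/(ω·C) = 0 - j27.08 Ω
Step 3 — Series combination: Z_total = R + C = 21.2 - j27.08 Ω = 34.39∠-51.9° Ω.
Step 4 — Source phasor: V = 6.45∠77.1° V = 1.44 + j6.287 V.
Step 5 — Current: I = V / Z = -0.1181 + j0.1456 A = 0.1875∠129.0° A.
Step 6 — Complex power: S = V·I* = 0.7456 - j0.9525 VA.
Step 7 — Real power: P = Re(S) = 0.7456 W.
Step 8 — Reactive power: Q = Im(S) = -0.9525 VAR.
Step 9 — Apparent power: |S| = 1.21 VA.
Step 10 — Power factor: PF = P/|S| = 0.6164 (leading).

(a) P = 0.7456 W  (b) Q = -0.9525 VAR  (c) S = 1.21 VA  (d) PF = 0.6164 (leading)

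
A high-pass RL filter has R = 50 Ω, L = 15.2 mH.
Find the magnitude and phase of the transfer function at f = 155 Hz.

Step 1 — Angular frequency: ω = 2π·155 = 973.9 rad/s.
Step 2 — Transfer function: H(jω) = jωL/(R + jωL).
Step 3 — Numerator jωL = j·14.8; denominator R + jωL = 50 + j14.8.
Step 4 — H = 0.08059 + j0.2722.
Step 5 — Magnitude: |H| = 0.2839 (-10.9 dB); phase: φ = 73.5°.

|H| = 0.2839 (-10.9 dB), φ = 73.5°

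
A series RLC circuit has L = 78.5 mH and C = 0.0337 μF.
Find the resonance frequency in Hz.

Step 1 — Resonance condition Im(Z)=0 gives ω₀ = 1/√(LC).
Step 2 — ω₀ = 1/√(0.0785·3.37e-08) = 1.944e+04 rad/s.
Step 3 — f₀ = ω₀/(2π) = 3094 Hz.

f₀ = 3094 Hz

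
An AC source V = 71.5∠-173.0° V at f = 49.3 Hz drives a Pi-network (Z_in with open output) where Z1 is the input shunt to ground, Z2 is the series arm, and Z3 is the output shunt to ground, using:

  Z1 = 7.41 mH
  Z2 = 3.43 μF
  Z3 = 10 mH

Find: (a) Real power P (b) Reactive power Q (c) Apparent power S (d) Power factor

Step 1 — Angular frequency: ω = 2π·f = 2π·49.3 = 309.8 rad/s.
Step 2 — Component impedances:
  Z1: Z = jωL = j·309.8·0.00741 = 0 + j2.295 Ω
  Z2: Z = 1/(jωC) = -j/(ω·C) = 0 - j941.2 Ω
  Z3: Z = jωL = j·309.8·0.01 = 0 + j3.098 Ω
Step 3 — With open output, the series arm Z2 and the output shunt Z3 appear in series to ground: Z2 + Z3 = 0 - j938.1 Ω.
Step 4 — Parallel with input shunt Z1: Z_in = Z1 || (Z2 + Z3) = 0 + j2.301 Ω = 2.301∠90.0° Ω.
Step 5 — Source phasor: V = 71.5∠-173.0° V = -70.97 - j8.714 V.
Step 6 — Current: I = V / Z = -3.787 + j30.84 A = 31.07∠97.0° A.
Step 7 — Complex power: S = V·I* = 0 + j2222 VA.
Step 8 — Real power: P = Re(S) = 0 W.
Step 9 — Reactive power: Q = Im(S) = 2222 VAR.
Step 10 — Apparent power: |S| = 2222 VA.
Step 11 — Power factor: PF = P/|S| = 0 (lagging).

(a) P = 0 W  (b) Q = 2222 VAR  (c) S = 2222 VA  (d) PF = 0 (lagging)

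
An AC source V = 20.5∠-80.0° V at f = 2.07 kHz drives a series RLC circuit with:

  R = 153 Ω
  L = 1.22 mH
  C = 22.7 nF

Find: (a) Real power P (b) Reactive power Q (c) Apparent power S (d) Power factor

Step 1 — Angular frequency: ω = 2π·f = 2π·2070 = 1.301e+04 rad/s.
Step 2 — Component impedances:
  R: Z = R = 153 Ω
  L: Z = jωL = j·1.301e+04·0.00122 = 0 + j15.87 Ω
  C: Z = 1/(jωC) = -j/(ω·C) = 0 - j3387 Ω
Step 3 — Series combination: Z_total = R + L + C = 153 - j3371 Ω = 3375∠-87.4° Ω.
Step 4 — Source phasor: V = 20.5∠-80.0° V = 3.56 - j20.19 V.
Step 5 — Current: I = V / Z = 0.006024 + j0.0007825 A = 0.006075∠7.4° A.
Step 6 — Complex power: S = V·I* = 0.005646 - j0.1244 VA.
Step 7 — Real power: P = Re(S) = 0.005646 W.
Step 8 — Reactive power: Q = Im(S) = -0.1244 VAR.
Step 9 — Apparent power: |S| = 0.1245 VA.
Step 10 — Power factor: PF = P/|S| = 0.04534 (leading).

(a) P = 0.005646 W  (b) Q = -0.1244 VAR  (c) S = 0.1245 VA  (d) PF = 0.04534 (leading)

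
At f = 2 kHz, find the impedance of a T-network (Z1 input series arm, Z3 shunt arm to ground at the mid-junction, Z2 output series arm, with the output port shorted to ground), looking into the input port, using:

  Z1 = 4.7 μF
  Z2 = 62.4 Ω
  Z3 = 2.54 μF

Step 1 — Angular frequency: ω = 2π·f = 2π·2000 = 1.257e+04 rad/s.
Step 2 — Component impedances:
  Z1: Z = 1/(jωC) = -j/(ω·C) = 0 - j16.93 Ω
  Z2: Z = R = 62.4 Ω
  Z3: Z = 1/(jωC) = -j/(ω·C) = 0 - j31.33 Ω
Step 3 — With the output port shorted to ground, the output series arm Z2 runs from the junction to ground; the shunt arm Z3 also runs from the junction to ground. They appear in parallel: Z3 || Z2 = 12.56 - j25.02 Ω.
Step 4 — Series with input arm Z1: Z_in = Z1 + (Z3 || Z2) = 12.56 - j41.95 Ω = 43.79∠-73.3° Ω.

Z = 12.56 - j41.95 Ω = 43.79∠-73.3° Ω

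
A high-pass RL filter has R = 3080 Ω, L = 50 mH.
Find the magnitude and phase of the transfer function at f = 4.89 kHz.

Step 1 — Angular frequency: ω = 2π·4890 = 3.072e+04 rad/s.
Step 2 — Transfer function: H(jω) = jωL/(R + jωL).
Step 3 — Numerator jωL = j·1536; denominator R + jωL = 3080 + j1536.
Step 4 — H = 0.1992 + j0.3994.
Step 5 — Magnitude: |H| = 0.4463 (-7.0 dB); phase: φ = 63.5°.

|H| = 0.4463 (-7.0 dB), φ = 63.5°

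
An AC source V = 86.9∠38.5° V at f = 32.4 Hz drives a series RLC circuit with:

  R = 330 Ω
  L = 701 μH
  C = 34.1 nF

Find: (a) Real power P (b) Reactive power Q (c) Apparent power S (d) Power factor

Step 1 — Angular frequency: ω = 2π·f = 2π·32.4 = 203.6 rad/s.
Step 2 — Component impedances:
  R: Z = R = 330 Ω
  L: Z = jωL = j·203.6·0.000701 = 0 + j0.1427 Ω
  C: Z = 1/(jωC) = -j/(ω·C) = 0 - j1.441e+05 Ω
Step 3 — Series combination: Z_total = R + L + C = 330 - j1.441e+05 Ω = 1.441e+05∠-89.9° Ω.
Step 4 — Source phasor: V = 86.9∠38.5° V = 68.01 + j54.1 V.
Step 5 — Current: I = V / Z = -0.0003745 + j0.000473 A = 0.0006033∠128.4° A.
Step 6 — Complex power: S = V·I* = 0.0001201 - j0.05242 VA.
Step 7 — Real power: P = Re(S) = 0.0001201 W.
Step 8 — Reactive power: Q = Im(S) = -0.05242 VAR.
Step 9 — Apparent power: |S| = 0.05242 VA.
Step 10 — Power factor: PF = P/|S| = 0.002291 (leading).

(a) P = 0.0001201 W  (b) Q = -0.05242 VAR  (c) S = 0.05242 VA  (d) PF = 0.002291 (leading)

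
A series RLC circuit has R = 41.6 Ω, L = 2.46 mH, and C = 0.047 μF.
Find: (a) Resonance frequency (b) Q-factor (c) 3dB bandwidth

Step 1 — Resonance condition Im(Z)=0 gives ω₀ = 1/√(LC).
Step 2 — ω₀ = 1/√(0.00246·4.7e-08) = 9.3e+04 rad/s.
Step 3 — f₀ = ω₀/(2π) = 1.48e+04 Hz.
Step 4 — Series Q: Q = ω₀L/R = 9.3e+04·0.00246/41.6 = 5.5.
Step 5 — 3dB bandwidth: Δω = ω₀/Q = 1.691e+04 rad/s; BW = Δω/(2π) = 2691 Hz.

(a) f₀ = 1.48e+04 Hz  (b) Q = 5.5  (c) BW = 2691 Hz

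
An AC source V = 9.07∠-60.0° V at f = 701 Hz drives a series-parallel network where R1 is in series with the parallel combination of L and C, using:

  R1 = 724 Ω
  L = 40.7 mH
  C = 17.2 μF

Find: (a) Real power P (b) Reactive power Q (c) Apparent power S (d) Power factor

Step 1 — Angular frequency: ω = 2π·f = 2π·701 = 4405 rad/s.
Step 2 — Component impedances:
  R1: Z = R = 724 Ω
  L: Z = jωL = j·4405·0.0407 = 0 + j179.3 Ω
  C: Z = 1/(jωC) = -j/(ω·C) = 0 - j13.2 Ω
Step 3 — Parallel branch: L || C = 1/(1/L + 1/C) = 0 - j14.25 Ω.
Step 4 — Series with R1: Z_total = R1 + (L || C) = 724 - j14.25 Ω = 724.1∠-1.1° Ω.
Step 5 — Source phasor: V = 9.07∠-60.0° V = 4.535 - j7.855 V.
Step 6 — Current: I = V / Z = 0.006475 - j0.01072 A = 0.01253∠-58.9° A.
Step 7 — Complex power: S = V·I* = 0.1136 - j0.002235 VA.
Step 8 — Real power: P = Re(S) = 0.1136 W.
Step 9 — Reactive power: Q = Im(S) = -0.002235 VAR.
Step 10 — Apparent power: |S| = 0.1136 VA.
Step 11 — Power factor: PF = P/|S| = 0.9998 (leading).

(a) P = 0.1136 W  (b) Q = -0.002235 VAR  (c) S = 0.1136 VA  (d) PF = 0.9998 (leading)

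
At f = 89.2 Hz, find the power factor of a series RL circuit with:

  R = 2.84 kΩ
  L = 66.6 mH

Step 1 — Angular frequency: ω = 2π·f = 2π·89.2 = 560.5 rad/s.
Step 2 — Component impedances:
  R: Z = R = 2840 Ω
  L: Z = jωL = j·560.5·0.0666 = 0 + j37.33 Ω
Step 3 — Series combination: Z_total = R + L = 2840 + j37.33 Ω = 2840∠0.8° Ω.
Step 4 — Power factor: PF = cos(φ) = Re(Z)/|Z| = 2840/2840.2 = 0.9999.
Step 5 — Type: Im(Z) = 37.33 ⇒ lagging (phase φ = 0.8°).

PF = 0.9999 (lagging, φ = 0.8°)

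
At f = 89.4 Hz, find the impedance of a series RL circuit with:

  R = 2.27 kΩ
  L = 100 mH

Step 1 — Angular frequency: ω = 2π·f = 2π·89.4 = 561.7 rad/s.
Step 2 — Component impedances:
  R: Z = R = 2270 Ω
  L: Z = jωL = j·561.7·0.1 = 0 + j56.17 Ω
Step 3 — Series combination: Z_total = R + L = 2270 + j56.17 Ω = 2271∠1.4° Ω.

Z = 2270 + j56.17 Ω = 2271∠1.4° Ω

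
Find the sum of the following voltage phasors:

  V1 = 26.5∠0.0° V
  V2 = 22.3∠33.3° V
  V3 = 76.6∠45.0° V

Step 1 — Convert each phasor to rectangular form:
  V1 = 26.5·(cos(0.0°) + j·sin(0.0°)) = 26.5 V
  V2 = 22.3·(cos(33.3°) + j·sin(33.3°)) = 18.64 + j12.24 V
  V3 = 76.6·(cos(45.0°) + j·sin(45.0°)) = 54.16 + j54.16 V
Step 2 — Sum components: V_total = 99.3 + j66.41 V.
Step 3 — Convert to polar: |V_total| = 119.5 V, ∠V_total = 33.8°.

V_total = 119.5∠33.8° V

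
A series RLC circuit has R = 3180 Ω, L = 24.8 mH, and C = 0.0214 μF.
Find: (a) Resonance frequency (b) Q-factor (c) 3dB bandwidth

Step 1 — Resonance: ω₀ = 1/√(LC) = 1/√(0.0248·2.14e-08) = 4.341e+04 rad/s.
Step 2 — f₀ = ω₀/(2π) = 6909 Hz.
Step 3 — Series Q: Q = ω₀L/R = 4.341e+04·0.0248/3180 = 0.3385.
Step 4 — Bandwidth: Δω = ω₀/Q = 1.282e+05 rad/s; BW = Δω/(2π) = 2.041e+04 Hz.

(a) f₀ = 6909 Hz  (b) Q = 0.3385  (c) BW = 2.041e+04 Hz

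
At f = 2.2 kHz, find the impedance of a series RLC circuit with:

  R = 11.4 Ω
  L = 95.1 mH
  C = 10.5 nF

Step 1 — Angular frequency: ω = 2π·f = 2π·2200 = 1.382e+04 rad/s.
Step 2 — Component impedances:
  R: Z = R = 11.4 Ω
  L: Z = jωL = j·1.382e+04·0.0951 = 0 + j1315 Ω
  C: Z = 1/(jωC) = -j/(ω·C) = 0 - j6890 Ω
Step 3 — Series combination: Z_total = R + L + C = 11.4 - j5575 Ω = 5575∠-89.9° Ω.

Z = 11.4 - j5575 Ω = 5575∠-89.9° Ω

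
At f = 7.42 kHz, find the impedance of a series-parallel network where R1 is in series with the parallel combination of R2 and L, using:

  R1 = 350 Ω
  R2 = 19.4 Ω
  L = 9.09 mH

Step 1 — Angular frequency: ω = 2π·f = 2π·7420 = 4.662e+04 rad/s.
Step 2 — Component impedances:
  R1: Z = R = 350 Ω
  R2: Z = R = 19.4 Ω
  L: Z = jωL = j·4.662e+04·0.00909 = 0 + j423.8 Ω
Step 3 — Parallel branch: R2 || L = 1/(1/R2 + 1/L) = 19.36 + j0.8862 Ω.
Step 4 — Series with R1: Z_total = R1 + (R2 || L) = 369.4 + j0.8862 Ω = 369.4∠0.1° Ω.

Z = 369.4 + j0.8862 Ω = 369.4∠0.1° Ω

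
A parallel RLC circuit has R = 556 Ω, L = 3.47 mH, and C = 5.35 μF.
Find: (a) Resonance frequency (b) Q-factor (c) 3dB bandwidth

Step 1 — Resonance: ω₀ = 1/√(LC) = 1/√(0.00347·5.35e-06) = 7339 rad/s.
Step 2 — f₀ = ω₀/(2π) = 1168 Hz.
Step 3 — Parallel Q: Q = R/(ω₀L) = 556/(7339·0.00347) = 21.83.
Step 4 — Bandwidth: Δω = ω₀/Q = 336.2 rad/s; BW = Δω/(2π) = 53.5 Hz.

(a) f₀ = 1168 Hz  (b) Q = 21.83  (c) BW = 53.5 Hz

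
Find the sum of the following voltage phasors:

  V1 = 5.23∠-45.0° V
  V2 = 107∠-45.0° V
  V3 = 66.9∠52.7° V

Step 1 — Convert each phasor to rectangular form:
  V1 = 5.23·(cos(-45.0°) + j·sin(-45.0°)) = 3.698 - j3.698 V
  V2 = 107·(cos(-45.0°) + j·sin(-45.0°)) = 75.66 - j75.66 V
  V3 = 66.9·(cos(52.7°) + j·sin(52.7°)) = 40.54 + j53.22 V
Step 2 — Sum components: V_total = 119.9 - j26.14 V.
Step 3 — Convert to polar: |V_total| = 122.7 V, ∠V_total = -12.3°.

V_total = 122.7∠-12.3° V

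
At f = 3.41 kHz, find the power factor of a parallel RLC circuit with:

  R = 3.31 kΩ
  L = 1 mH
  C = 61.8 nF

Step 1 — Angular frequency: ω = 2π·f = 2π·3410 = 2.143e+04 rad/s.
Step 2 — Component impedances:
  R: Z = R = 3310 Ω
  L: Z = jωL = j·2.143e+04·0.001 = 0 + j21.43 Ω
  C: Z = 1/(jωC) = -j/(ω·C) = 0 - j755.2 Ω
Step 3 — Parallel combination: 1/Z_total = 1/R + 1/L + 1/C; Z_total = 0.1469 + j22.05 Ω = 22.05∠89.6° Ω.
Step 4 — Power factor: PF = cos(φ) = Re(Z)/|Z| = 0.1469/22.05 = 0.006662.
Step 5 — Type: Im(Z) = 22.05 ⇒ lagging (phase φ = 89.6°).

PF = 0.006662 (lagging, φ = 89.6°)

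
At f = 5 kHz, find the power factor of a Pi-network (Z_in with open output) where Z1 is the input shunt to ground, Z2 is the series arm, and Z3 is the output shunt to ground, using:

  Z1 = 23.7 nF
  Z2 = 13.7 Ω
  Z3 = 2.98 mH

Step 1 — Angular frequency: ω = 2π·f = 2π·5000 = 3.142e+04 rad/s.
Step 2 — Component impedances:
  Z1: Z = 1/(jωC) = -j/(ω·C) = 0 - j1343 Ω
  Z2: Z = R = 13.7 Ω
  Z3: Z = jωL = j·3.142e+04·0.00298 = 0 + j93.62 Ω
Step 3 — With open output, the series arm Z2 and the output shunt Z3 appear in series to ground: Z2 + Z3 = 13.7 + j93.62 Ω.
Step 4 — Parallel with input shunt Z1: Z_in = Z1 || (Z2 + Z3) = 15.83 + j100.5 Ω = 101.7∠81.0° Ω.
Step 5 — Power factor: PF = cos(φ) = Re(Z)/|Z| = 15.828/101.7 = 0.1556.
Step 6 — Type: Im(Z) = 100.5 ⇒ lagging (phase φ = 81.0°).

PF = 0.1556 (lagging, φ = 81.0°)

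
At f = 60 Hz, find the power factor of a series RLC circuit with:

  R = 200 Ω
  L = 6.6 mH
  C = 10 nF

Step 1 — Angular frequency: ω = 2π·f = 2π·60 = 377 rad/s.
Step 2 — Component impedances:
  R: Z = R = 200 Ω
  L: Z = jωL = j·377·0.0066 = 0 + j2.488 Ω
  C: Z = 1/(jωC) = -j/(ω·C) = 0 - j2.653e+05 Ω
Step 3 — Series combination: Z_total = R + L + C = 200 - j2.653e+05 Ω = 2.653e+05∠-90.0° Ω.
Step 4 — Power factor: PF = cos(φ) = Re(Z)/|Z| = 200/2.6526e+05 = 0.000754.
Step 5 — Type: Im(Z) = -2.653e+05 ⇒ leading (phase φ = -90.0°).

PF = 0.000754 (leading, φ = -90.0°)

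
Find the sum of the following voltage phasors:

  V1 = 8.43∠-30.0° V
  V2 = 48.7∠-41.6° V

Step 1 — Convert each phasor to rectangular form:
  V1 = 8.43·(cos(-30.0°) + j·sin(-30.0°)) = 7.301 - j4.215 V
  V2 = 48.7·(cos(-41.6°) + j·sin(-41.6°)) = 36.42 - j32.33 V
Step 2 — Sum components: V_total = 43.72 - j36.55 V.
Step 3 — Convert to polar: |V_total| = 56.98 V, ∠V_total = -39.9°.

V_total = 56.98∠-39.9° V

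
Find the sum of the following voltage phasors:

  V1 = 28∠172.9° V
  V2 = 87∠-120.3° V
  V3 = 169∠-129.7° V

Step 1 — Convert each phasor to rectangular form:
  V1 = 28·(cos(172.9°) + j·sin(172.9°)) = -27.79 + j3.461 V
  V2 = 87·(cos(-120.3°) + j·sin(-120.3°)) = -43.89 - j75.12 V
  V3 = 169·(cos(-129.7°) + j·sin(-129.7°)) = -108 - j130 V
Step 2 — Sum components: V_total = -179.6 - j201.7 V.
Step 3 — Convert to polar: |V_total| = 270.1 V, ∠V_total = -131.7°.

V_total = 270.1∠-131.7° V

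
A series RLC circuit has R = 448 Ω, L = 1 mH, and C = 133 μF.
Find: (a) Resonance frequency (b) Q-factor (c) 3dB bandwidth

Step 1 — Resonance condition Im(Z)=0 gives ω₀ = 1/√(LC).
Step 2 — ω₀ = 1/√(0.001·0.000133) = 2742 rad/s.
Step 3 — f₀ = ω₀/(2π) = 436.4 Hz.
Step 4 — Series Q: Q = ω₀L/R = 2742·0.001/448 = 0.006121.
Step 5 — 3dB bandwidth: Δω = ω₀/Q = 4.48e+05 rad/s; BW = Δω/(2π) = 7.13e+04 Hz.

(a) f₀ = 436.4 Hz  (b) Q = 0.006121  (c) BW = 7.13e+04 Hz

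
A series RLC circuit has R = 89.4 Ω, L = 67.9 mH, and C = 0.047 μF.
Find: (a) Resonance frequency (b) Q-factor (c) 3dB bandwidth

Step 1 — Resonance: ω₀ = 1/√(LC) = 1/√(0.0679·4.7e-08) = 1.77e+04 rad/s.
Step 2 — f₀ = ω₀/(2π) = 2817 Hz.
Step 3 — Series Q: Q = ω₀L/R = 1.77e+04·0.0679/89.4 = 13.44.
Step 4 — Bandwidth: Δω = ω₀/Q = 1317 rad/s; BW = Δω/(2π) = 209.6 Hz.

(a) f₀ = 2817 Hz  (b) Q = 13.44  (c) BW = 209.6 Hz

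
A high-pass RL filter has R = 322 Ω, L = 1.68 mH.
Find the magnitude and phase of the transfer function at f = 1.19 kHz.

Step 1 — Angular frequency: ω = 2π·1190 = 7477 rad/s.
Step 2 — Transfer function: H(jω) = jωL/(R + jωL).
Step 3 — Numerator jωL = j·12.56; denominator R + jωL = 322 + j12.56.
Step 4 — H = 0.001519 + j0.03895.
Step 5 — Magnitude: |H| = 0.03898 (-28.2 dB); phase: φ = 87.8°.

|H| = 0.03898 (-28.2 dB), φ = 87.8°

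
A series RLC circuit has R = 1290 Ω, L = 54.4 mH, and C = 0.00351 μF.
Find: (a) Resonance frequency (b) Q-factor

Step 1 — Resonance condition Im(Z)=0 gives ω₀ = 1/√(LC).
Step 2 — ω₀ = 1/√(0.0544·3.51e-09) = 7.237e+04 rad/s.
Step 3 — f₀ = ω₀/(2π) = 1.152e+04 Hz.
Step 4 — Series Q: Q = ω₀L/R = 7.237e+04·0.0544/1290 = 3.052.

(a) f₀ = 1.152e+04 Hz  (b) Q = 3.052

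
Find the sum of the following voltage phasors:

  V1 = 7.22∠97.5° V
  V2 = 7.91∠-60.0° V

Step 1 — Convert each phasor to rectangular form:
  V1 = 7.22·(cos(97.5°) + j·sin(97.5°)) = -0.9424 + j7.158 V
  V2 = 7.91·(cos(-60.0°) + j·sin(-60.0°)) = 3.955 - j6.85 V
Step 2 — Sum components: V_total = 3.013 + j0.308 V.
Step 3 — Convert to polar: |V_total| = 3.028 V, ∠V_total = 5.8°.

V_total = 3.028∠5.8° V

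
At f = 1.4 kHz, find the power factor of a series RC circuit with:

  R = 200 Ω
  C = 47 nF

Step 1 — Angular frequency: ω = 2π·f = 2π·1400 = 8796 rad/s.
Step 2 — Component impedances:
  R: Z = R = 200 Ω
  C: Z = 1/(jωC) = -j/(ω·C) = 0 - j2419 Ω
Step 3 — Series combination: Z_total = R + C = 200 - j2419 Ω = 2427∠-85.3° Ω.
Step 4 — Power factor: PF = cos(φ) = Re(Z)/|Z| = 200/2427 = 0.08241.
Step 5 — Type: Im(Z) = -2419 ⇒ leading (phase φ = -85.3°).

PF = 0.08241 (leading, φ = -85.3°)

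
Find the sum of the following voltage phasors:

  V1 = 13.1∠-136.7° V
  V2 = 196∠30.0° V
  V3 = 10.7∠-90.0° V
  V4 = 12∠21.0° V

Step 1 — Convert each phasor to rectangular form:
  V1 = 13.1·(cos(-136.7°) + j·sin(-136.7°)) = -9.534 - j8.984 V
  V2 = 196·(cos(30.0°) + j·sin(30.0°)) = 169.7 + j98 V
  V3 = 10.7·(cos(-90.0°) + j·sin(-90.0°)) = 0 - j10.7 V
  V4 = 12·(cos(21.0°) + j·sin(21.0°)) = 11.2 + j4.3 V
Step 2 — Sum components: V_total = 171.4 + j82.62 V.
Step 3 — Convert to polar: |V_total| = 190.3 V, ∠V_total = 25.7°.

V_total = 190.3∠25.7° V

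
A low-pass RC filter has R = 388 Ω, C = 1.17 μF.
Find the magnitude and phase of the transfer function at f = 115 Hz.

Step 1 — Angular frequency: ω = 2π·115 = 722.6 rad/s.
Step 2 — Transfer function: H(jω) = 1/(1 + jωRC).
Step 3 — Denominator: 1 + jωRC = 1 + j·722.6·388·1.17e-06 = 1 + j0.328.
Step 4 — H = 0.9029 - j0.2962.
Step 5 — Magnitude: |H| = 0.9502 (-0.4 dB); phase: φ = -18.2°.

|H| = 0.9502 (-0.4 dB), φ = -18.2°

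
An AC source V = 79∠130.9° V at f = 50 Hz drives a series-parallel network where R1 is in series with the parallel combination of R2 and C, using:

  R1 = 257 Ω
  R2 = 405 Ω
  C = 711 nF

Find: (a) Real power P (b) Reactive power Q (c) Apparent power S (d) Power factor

Step 1 — Angular frequency: ω = 2π·f = 2π·50 = 314.2 rad/s.
Step 2 — Component impedances:
  R1: Z = R = 257 Ω
  R2: Z = R = 405 Ω
  C: Z = 1/(jωC) = -j/(ω·C) = 0 - j4477 Ω
Step 3 — Parallel branch: R2 || C = 1/(1/R2 + 1/C) = 401.7 - j36.34 Ω.
Step 4 — Series with R1: Z_total = R1 + (R2 || C) = 658.7 - j36.34 Ω = 659.7∠-3.2° Ω.
Step 5 — Source phasor: V = 79∠130.9° V = -51.72 + j59.71 V.
Step 6 — Current: I = V / Z = -0.08327 + j0.08606 A = 0.1197∠134.1° A.
Step 7 — Complex power: S = V·I* = 9.446 - j0.5211 VA.
Step 8 — Real power: P = Re(S) = 9.446 W.
Step 9 — Reactive power: Q = Im(S) = -0.5211 VAR.
Step 10 — Apparent power: |S| = 9.46 VA.
Step 11 — Power factor: PF = P/|S| = 0.9985 (leading).

(a) P = 9.446 W  (b) Q = -0.5211 VAR  (c) S = 9.46 VA  (d) PF = 0.9985 (leading)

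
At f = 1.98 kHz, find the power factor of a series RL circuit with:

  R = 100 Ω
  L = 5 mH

Step 1 — Angular frequency: ω = 2π·f = 2π·1980 = 1.244e+04 rad/s.
Step 2 — Component impedances:
  R: Z = R = 100 Ω
  L: Z = jωL = j·1.244e+04·0.005 = 0 + j62.2 Ω
Step 3 — Series combination: Z_total = R + L = 100 + j62.2 Ω = 117.8∠31.9° Ω.
Step 4 — Power factor: PF = cos(φ) = Re(Z)/|Z| = 100/117.77 = 0.8491.
Step 5 — Type: Im(Z) = 62.2 ⇒ lagging (phase φ = 31.9°).

PF = 0.8491 (lagging, φ = 31.9°)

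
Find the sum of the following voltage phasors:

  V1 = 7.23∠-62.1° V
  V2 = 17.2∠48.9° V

Step 1 — Convert each phasor to rectangular form:
  V1 = 7.23·(cos(-62.1°) + j·sin(-62.1°)) = 3.383 - j6.39 V
  V2 = 17.2·(cos(48.9°) + j·sin(48.9°)) = 11.31 + j12.96 V
Step 2 — Sum components: V_total = 14.69 + j6.572 V.
Step 3 — Convert to polar: |V_total| = 16.09 V, ∠V_total = 24.1°.

V_total = 16.09∠24.1° V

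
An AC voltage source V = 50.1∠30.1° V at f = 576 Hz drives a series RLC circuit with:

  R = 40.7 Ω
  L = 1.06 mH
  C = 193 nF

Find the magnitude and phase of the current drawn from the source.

Step 1 — Angular frequency: ω = 2π·f = 2π·576 = 3619 rad/s.
Step 2 — Component impedances:
  R: Z = R = 40.7 Ω
  L: Z = jωL = j·3619·0.00106 = 0 + j3.836 Ω
  C: Z = 1/(jωC) = -j/(ω·C) = 0 - j1432 Ω
Step 3 — Series combination: Z_total = R + L + C = 40.7 - j1428 Ω = 1428∠-88.4° Ω.
Step 4 — Source phasor: V = 50.1∠30.1° V = 43.34 + j25.13 V.
Step 5 — Ohm's law: I = V / Z_total = (43.34 + j25.13) / (40.7 - j1428) = -0.01672 + j0.03083 A.
Step 6 — Convert to polar: |I| = 0.03507 A, ∠I = 118.5°.

I = 0.03507∠118.5° A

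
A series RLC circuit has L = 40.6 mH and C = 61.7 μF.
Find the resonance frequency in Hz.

Step 1 — Resonance condition Im(Z)=0 gives ω₀ = 1/√(LC).
Step 2 — ω₀ = 1/√(0.0406·6.17e-05) = 631.8 rad/s.
Step 3 — f₀ = ω₀/(2π) = 100.6 Hz.

f₀ = 100.6 Hz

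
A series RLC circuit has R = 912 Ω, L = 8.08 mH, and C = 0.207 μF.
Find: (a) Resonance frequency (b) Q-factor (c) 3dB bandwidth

Step 1 — Resonance: ω₀ = 1/√(LC) = 1/√(0.00808·2.07e-07) = 2.445e+04 rad/s.
Step 2 — f₀ = ω₀/(2π) = 3892 Hz.
Step 3 — Series Q: Q = ω₀L/R = 2.445e+04·0.00808/912 = 0.2166.
Step 4 — Bandwidth: Δω = ω₀/Q = 1.129e+05 rad/s; BW = Δω/(2π) = 1.796e+04 Hz.

(a) f₀ = 3892 Hz  (b) Q = 0.2166  (c) BW = 1.796e+04 Hz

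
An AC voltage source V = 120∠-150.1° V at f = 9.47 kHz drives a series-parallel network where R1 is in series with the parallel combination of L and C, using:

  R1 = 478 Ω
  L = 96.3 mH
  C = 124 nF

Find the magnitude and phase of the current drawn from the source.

Step 1 — Angular frequency: ω = 2π·f = 2π·9470 = 5.95e+04 rad/s.
Step 2 — Component impedances:
  R1: Z = R = 478 Ω
  L: Z = jωL = j·5.95e+04·0.0963 = 0 + j5730 Ω
  C: Z = 1/(jωC) = -j/(ω·C) = 0 - j135.5 Ω
Step 3 — Parallel branch: L || C = 1/(1/L + 1/C) = 0 - j138.8 Ω.
Step 4 — Series with R1: Z_total = R1 + (L || C) = 478 - j138.8 Ω = 497.7∠-16.2° Ω.
Step 5 — Source phasor: V = 120∠-150.1° V = -104 - j59.82 V.
Step 6 — Ohm's law: I = V / Z_total = (-104 - j59.82) / (478 - j138.8) = -0.1672 - j0.1737 A.
Step 7 — Convert to polar: |I| = 0.2411 A, ∠I = -133.9°.

I = 0.2411∠-133.9° A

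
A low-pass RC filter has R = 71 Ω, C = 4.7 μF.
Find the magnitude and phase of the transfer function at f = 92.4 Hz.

Step 1 — Angular frequency: ω = 2π·92.4 = 580.6 rad/s.
Step 2 — Transfer function: H(jω) = 1/(1 + jωRC).
Step 3 — Denominator: 1 + jωRC = 1 + j·580.6·71·4.7e-06 = 1 + j0.1937.
Step 4 — H = 0.9638 - j0.1867.
Step 5 — Magnitude: |H| = 0.9817 (-0.2 dB); phase: φ = -11.0°.

|H| = 0.9817 (-0.2 dB), φ = -11.0°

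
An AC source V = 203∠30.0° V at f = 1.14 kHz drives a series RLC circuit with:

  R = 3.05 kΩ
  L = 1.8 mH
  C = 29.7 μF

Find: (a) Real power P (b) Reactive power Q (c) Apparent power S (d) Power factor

Step 1 — Angular frequency: ω = 2π·f = 2π·1140 = 7163 rad/s.
Step 2 — Component impedances:
  R: Z = R = 3050 Ω
  L: Z = jωL = j·7163·0.0018 = 0 + j12.89 Ω
  C: Z = 1/(jωC) = -j/(ω·C) = 0 - j4.701 Ω
Step 3 — Series combination: Z_total = R + L + C = 3050 + j8.192 Ω = 3050∠0.2° Ω.
Step 4 — Source phasor: V = 203∠30.0° V = 175.8 + j101.5 V.
Step 5 — Current: I = V / Z = 0.05773 + j0.03312 A = 0.06656∠29.8° A.
Step 6 — Complex power: S = V·I* = 13.51 + j0.03629 VA.
Step 7 — Real power: P = Re(S) = 13.51 W.
Step 8 — Reactive power: Q = Im(S) = 0.03629 VAR.
Step 9 — Apparent power: |S| = 13.51 VA.
Step 10 — Power factor: PF = P/|S| = 1 (lagging).

(a) P = 13.51 W  (b) Q = 0.03629 VAR  (c) S = 13.51 VA  (d) PF = 1 (lagging)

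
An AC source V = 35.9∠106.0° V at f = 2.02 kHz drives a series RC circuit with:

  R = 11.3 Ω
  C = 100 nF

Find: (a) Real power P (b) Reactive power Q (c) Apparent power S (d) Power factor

Step 1 — Angular frequency: ω = 2π·f = 2π·2020 = 1.269e+04 rad/s.
Step 2 — Component impedances:
  R: Z = R = 11.3 Ω
  C: Z = 1/(jωC) = -j/(ω·C) = 0 - j787.9 Ω
Step 3 — Series combination: Z_total = R + C = 11.3 - j787.9 Ω = 788∠-89.2° Ω.
Step 4 — Source phasor: V = 35.9∠106.0° V = -9.895 + j34.51 V.
Step 5 — Current: I = V / Z = -0.04397 - j0.01193 A = 0.04556∠-164.8° A.
Step 6 — Complex power: S = V·I* = 0.02346 - j1.635 VA.
Step 7 — Real power: P = Re(S) = 0.02346 W.
Step 8 — Reactive power: Q = Im(S) = -1.635 VAR.
Step 9 — Apparent power: |S| = 1.636 VA.
Step 10 — Power factor: PF = P/|S| = 0.01434 (leading).

(a) P = 0.02346 W  (b) Q = -1.635 VAR  (c) S = 1.636 VA  (d) PF = 0.01434 (leading)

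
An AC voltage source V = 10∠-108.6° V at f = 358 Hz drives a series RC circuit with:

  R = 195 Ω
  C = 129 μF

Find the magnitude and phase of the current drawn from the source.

Step 1 — Angular frequency: ω = 2π·f = 2π·358 = 2249 rad/s.
Step 2 — Component impedances:
  R: Z = R = 195 Ω
  C: Z = 1/(jωC) = -j/(ω·C) = 0 - j3.446 Ω
Step 3 — Series combination: Z_total = R + C = 195 - j3.446 Ω = 195∠-1.0° Ω.
Step 4 — Source phasor: V = 10∠-108.6° V = -3.19 - j9.478 V.
Step 5 — Ohm's law: I = V / Z_total = (-3.19 - j9.478) / (195 - j3.446) = -0.01549 - j0.04888 A.
Step 6 — Convert to polar: |I| = 0.05127 A, ∠I = -107.6°.

I = 0.05127∠-107.6° A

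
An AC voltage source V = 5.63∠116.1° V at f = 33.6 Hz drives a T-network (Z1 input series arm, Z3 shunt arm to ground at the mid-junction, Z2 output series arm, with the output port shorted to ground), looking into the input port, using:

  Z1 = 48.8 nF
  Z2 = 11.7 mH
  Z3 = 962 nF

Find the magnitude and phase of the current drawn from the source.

Step 1 — Angular frequency: ω = 2π·f = 2π·33.6 = 211.1 rad/s.
Step 2 — Component impedances:
  Z1: Z = 1/(jωC) = -j/(ω·C) = 0 - j9.706e+04 Ω
  Z2: Z = jωL = j·211.1·0.0117 = 0 + j2.47 Ω
  Z3: Z = 1/(jωC) = -j/(ω·C) = 0 - j4924 Ω
Step 3 — With the output port shorted to ground, the output series arm Z2 runs from the junction to ground; the shunt arm Z3 also runs from the junction to ground. They appear in parallel: Z3 || Z2 = 0 + j2.471 Ω.
Step 4 — Series with input arm Z1: Z_in = Z1 + (Z3 || Z2) = 0 - j9.706e+04 Ω = 9.706e+04∠-90.0° Ω.
Step 5 — Source phasor: V = 5.63∠116.1° V = -2.477 + j5.056 V.
Step 6 — Ohm's law: I = V / Z_total = (-2.477 + j5.056) / (0 - j9.706e+04) = -5.209e-05 - j2.552e-05 A.
Step 7 — Convert to polar: |I| = 5.8e-05 A, ∠I = -153.9°.

I = 5.8e-05∠-153.9° A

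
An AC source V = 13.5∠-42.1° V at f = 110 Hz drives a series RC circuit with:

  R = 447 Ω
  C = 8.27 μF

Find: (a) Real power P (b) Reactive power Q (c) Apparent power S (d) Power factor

Step 1 — Angular frequency: ω = 2π·f = 2π·110 = 691.2 rad/s.
Step 2 — Component impedances:
  R: Z = R = 447 Ω
  C: Z = 1/(jωC) = -j/(ω·C) = 0 - j175 Ω
Step 3 — Series combination: Z_total = R + C = 447 - j175 Ω = 480∠-21.4° Ω.
Step 4 — Source phasor: V = 13.5∠-42.1° V = 10.02 - j9.051 V.
Step 5 — Current: I = V / Z = 0.0263 - j0.009953 A = 0.02812∠-20.7° A.
Step 6 — Complex power: S = V·I* = 0.3536 - j0.1384 VA.
Step 7 — Real power: P = Re(S) = 0.3536 W.
Step 8 — Reactive power: Q = Im(S) = -0.1384 VAR.
Step 9 — Apparent power: |S| = 0.3797 VA.
Step 10 — Power factor: PF = P/|S| = 0.9312 (leading).

(a) P = 0.3536 W  (b) Q = -0.1384 VAR  (c) S = 0.3797 VA  (d) PF = 0.9312 (leading)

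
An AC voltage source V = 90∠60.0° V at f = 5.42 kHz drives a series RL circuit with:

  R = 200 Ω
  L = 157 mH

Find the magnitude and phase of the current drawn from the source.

Step 1 — Angular frequency: ω = 2π·f = 2π·5420 = 3.405e+04 rad/s.
Step 2 — Component impedances:
  R: Z = R = 200 Ω
  L: Z = jωL = j·3.405e+04·0.157 = 0 + j5347 Ω
Step 3 — Series combination: Z_total = R + L = 200 + j5347 Ω = 5350∠87.9° Ω.
Step 4 — Source phasor: V = 90∠60.0° V = 45 + j77.94 V.
Step 5 — Ohm's law: I = V / Z_total = (45 + j77.94) / (200 + j5347) = 0.01487 - j0.00786 A.
Step 6 — Convert to polar: |I| = 0.01682 A, ∠I = -27.9°.

I = 0.01682∠-27.9° A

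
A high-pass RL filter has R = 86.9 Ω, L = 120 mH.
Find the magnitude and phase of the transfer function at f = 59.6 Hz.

Step 1 — Angular frequency: ω = 2π·59.6 = 374.5 rad/s.
Step 2 — Transfer function: H(jω) = jωL/(R + jωL).
Step 3 — Numerator jωL = j·44.94; denominator R + jωL = 86.9 + j44.94.
Step 4 — H = 0.211 + j0.408.
Step 5 — Magnitude: |H| = 0.4593 (-6.8 dB); phase: φ = 62.7°.

|H| = 0.4593 (-6.8 dB), φ = 62.7°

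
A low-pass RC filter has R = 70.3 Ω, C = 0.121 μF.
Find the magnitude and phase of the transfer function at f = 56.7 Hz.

Step 1 — Angular frequency: ω = 2π·56.7 = 356.3 rad/s.
Step 2 — Transfer function: H(jω) = 1/(1 + jωRC).
Step 3 — Denominator: 1 + jωRC = 1 + j·356.3·70.3·1.21e-07 = 1 + j0.00303.
Step 4 — H = 1 - j0.00303.
Step 5 — Magnitude: |H| = 1 (-0.0 dB); phase: φ = -0.2°.

|H| = 1 (-0.0 dB), φ = -0.2°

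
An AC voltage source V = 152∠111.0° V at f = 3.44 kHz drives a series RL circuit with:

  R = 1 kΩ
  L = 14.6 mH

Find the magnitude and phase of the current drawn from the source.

Step 1 — Angular frequency: ω = 2π·f = 2π·3440 = 2.161e+04 rad/s.
Step 2 — Component impedances:
  R: Z = R = 1000 Ω
  L: Z = jωL = j·2.161e+04·0.0146 = 0 + j315.6 Ω
Step 3 — Series combination: Z_total = R + L = 1000 + j315.6 Ω = 1049∠17.5° Ω.
Step 4 — Source phasor: V = 152∠111.0° V = -54.47 + j141.9 V.
Step 5 — Ohm's law: I = V / Z_total = (-54.47 + j141.9) / (1000 + j315.6) = -0.008814 + j0.1447 A.
Step 6 — Convert to polar: |I| = 0.145 A, ∠I = 93.5°.

I = 0.145∠93.5° A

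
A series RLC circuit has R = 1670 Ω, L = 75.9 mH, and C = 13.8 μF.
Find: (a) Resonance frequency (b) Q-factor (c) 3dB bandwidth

Step 1 — Resonance: ω₀ = 1/√(LC) = 1/√(0.0759·1.38e-05) = 977.1 rad/s.
Step 2 — f₀ = ω₀/(2π) = 155.5 Hz.
Step 3 — Series Q: Q = ω₀L/R = 977.1·0.0759/1670 = 0.04441.
Step 4 — Bandwidth: Δω = ω₀/Q = 2.2e+04 rad/s; BW = Δω/(2π) = 3502 Hz.

(a) f₀ = 155.5 Hz  (b) Q = 0.04441  (c) BW = 3502 Hz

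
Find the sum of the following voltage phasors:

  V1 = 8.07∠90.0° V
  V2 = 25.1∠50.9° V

Step 1 — Convert each phasor to rectangular form:
  V1 = 8.07·(cos(90.0°) + j·sin(90.0°)) = 0 + j8.07 V
  V2 = 25.1·(cos(50.9°) + j·sin(50.9°)) = 15.83 + j19.48 V
Step 2 — Sum components: V_total = 15.83 + j27.55 V.
Step 3 — Convert to polar: |V_total| = 31.77 V, ∠V_total = 60.1°.

V_total = 31.77∠60.1° V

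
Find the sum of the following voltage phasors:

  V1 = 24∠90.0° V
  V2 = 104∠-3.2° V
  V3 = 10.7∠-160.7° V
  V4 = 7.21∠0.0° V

Step 1 — Convert each phasor to rectangular form:
  V1 = 24·(cos(90.0°) + j·sin(90.0°)) = 0 + j24 V
  V2 = 104·(cos(-3.2°) + j·sin(-3.2°)) = 103.8 - j5.805 V
  V3 = 10.7·(cos(-160.7°) + j·sin(-160.7°)) = -10.1 - j3.537 V
  V4 = 7.21·(cos(0.0°) + j·sin(0.0°)) = 7.21 V
Step 2 — Sum components: V_total = 100.9 + j14.66 V.
Step 3 — Convert to polar: |V_total| = 102 V, ∠V_total = 8.3°.

V_total = 102∠8.3° V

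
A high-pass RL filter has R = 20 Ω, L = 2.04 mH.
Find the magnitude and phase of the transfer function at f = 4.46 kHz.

Step 1 — Angular frequency: ω = 2π·4460 = 2.802e+04 rad/s.
Step 2 — Transfer function: H(jω) = jωL/(R + jωL).
Step 3 — Numerator jωL = j·57.17; denominator R + jωL = 20 + j57.17.
Step 4 — H = 0.891 + j0.3117.
Step 5 — Magnitude: |H| = 0.9439 (-0.5 dB); phase: φ = 19.3°.

|H| = 0.9439 (-0.5 dB), φ = 19.3°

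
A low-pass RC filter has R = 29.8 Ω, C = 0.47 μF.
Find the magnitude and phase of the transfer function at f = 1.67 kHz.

Step 1 — Angular frequency: ω = 2π·1670 = 1.049e+04 rad/s.
Step 2 — Transfer function: H(jω) = 1/(1 + jωRC).
Step 3 — Denominator: 1 + jωRC = 1 + j·1.049e+04·29.8·4.7e-07 = 1 + j0.147.
Step 4 — H = 0.9789 - j0.1439.
Step 5 — Magnitude: |H| = 0.9894 (-0.1 dB); phase: φ = -8.4°.

|H| = 0.9894 (-0.1 dB), φ = -8.4°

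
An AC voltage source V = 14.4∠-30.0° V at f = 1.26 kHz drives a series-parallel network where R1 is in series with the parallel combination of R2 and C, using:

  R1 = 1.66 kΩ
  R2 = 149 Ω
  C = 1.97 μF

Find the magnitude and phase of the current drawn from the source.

Step 1 — Angular frequency: ω = 2π·f = 2π·1260 = 7917 rad/s.
Step 2 — Component impedances:
  R1: Z = R = 1660 Ω
  R2: Z = R = 149 Ω
  C: Z = 1/(jωC) = -j/(ω·C) = 0 - j64.12 Ω
Step 3 — Parallel branch: R2 || C = 1/(1/R2 + 1/C) = 23.28 - j54.1 Ω.
Step 4 — Series with R1: Z_total = R1 + (R2 || C) = 1683 - j54.1 Ω = 1684∠-1.8° Ω.
Step 5 — Source phasor: V = 14.4∠-30.0° V = 12.47 - j7.2 V.
Step 6 — Ohm's law: I = V / Z_total = (12.47 - j7.2) / (1683 - j54.1) = 0.007538 - j0.004035 A.
Step 7 — Convert to polar: |I| = 0.00855 A, ∠I = -28.2°.

I = 0.00855∠-28.2° A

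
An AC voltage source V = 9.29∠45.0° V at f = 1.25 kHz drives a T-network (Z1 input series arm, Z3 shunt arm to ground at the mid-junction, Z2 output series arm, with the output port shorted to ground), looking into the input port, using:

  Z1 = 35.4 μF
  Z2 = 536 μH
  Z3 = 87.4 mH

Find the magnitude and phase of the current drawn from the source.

Step 1 — Angular frequency: ω = 2π·f = 2π·1250 = 7854 rad/s.
Step 2 — Component impedances:
  Z1: Z = 1/(jωC) = -j/(ω·C) = 0 - j3.597 Ω
  Z2: Z = jωL = j·7854·0.000536 = 0 + j4.21 Ω
  Z3: Z = jωL = j·7854·0.0874 = 0 + j686.4 Ω
Step 3 — With the output port shorted to ground, the output series arm Z2 runs from the junction to ground; the shunt arm Z3 also runs from the junction to ground. They appear in parallel: Z3 || Z2 = 0 + j4.184 Ω.
Step 4 — Series with input arm Z1: Z_in = Z1 + (Z3 || Z2) = 0 + j0.5874 Ω = 0.5874∠90.0° Ω.
Step 5 — Source phasor: V = 9.29∠45.0° V = 6.569 + j6.569 V.
Step 6 — Ohm's law: I = V / Z_total = (6.569 + j6.569) / (0 + j0.5874) = 11.18 - j11.18 A.
Step 7 — Convert to polar: |I| = 15.82 A, ∠I = -45.0°.

I = 15.82∠-45.0° A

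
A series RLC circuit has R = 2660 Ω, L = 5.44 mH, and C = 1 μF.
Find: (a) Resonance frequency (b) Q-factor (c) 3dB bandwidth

Step 1 — Resonance condition Im(Z)=0 gives ω₀ = 1/√(LC).
Step 2 — ω₀ = 1/√(0.00544·1e-06) = 1.356e+04 rad/s.
Step 3 — f₀ = ω₀/(2π) = 2158 Hz.
Step 4 — Series Q: Q = ω₀L/R = 1.356e+04·0.00544/2660 = 0.02773.
Step 5 — 3dB bandwidth: Δω = ω₀/Q = 4.89e+05 rad/s; BW = Δω/(2π) = 7.782e+04 Hz.

(a) f₀ = 2158 Hz  (b) Q = 0.02773  (c) BW = 7.782e+04 Hz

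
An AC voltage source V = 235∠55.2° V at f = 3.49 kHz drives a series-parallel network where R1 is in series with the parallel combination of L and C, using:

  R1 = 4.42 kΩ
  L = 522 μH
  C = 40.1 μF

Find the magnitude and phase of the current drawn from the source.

Step 1 — Angular frequency: ω = 2π·f = 2π·3490 = 2.193e+04 rad/s.
Step 2 — Component impedances:
  R1: Z = R = 4420 Ω
  L: Z = jωL = j·2.193e+04·0.000522 = 0 + j11.45 Ω
  C: Z = 1/(jωC) = -j/(ω·C) = 0 - j1.137 Ω
Step 3 — Parallel branch: L || C = 1/(1/L + 1/C) = 0 - j1.263 Ω.
Step 4 — Series with R1: Z_total = R1 + (L || C) = 4420 - j1.263 Ω = 4420∠-0.0° Ω.
Step 5 — Source phasor: V = 235∠55.2° V = 134.1 + j193 V.
Step 6 — Ohm's law: I = V / Z_total = (134.1 + j193) / (4420 - j1.263) = 0.03033 + j0.04367 A.
Step 7 — Convert to polar: |I| = 0.05317 A, ∠I = 55.2°.

I = 0.05317∠55.2° A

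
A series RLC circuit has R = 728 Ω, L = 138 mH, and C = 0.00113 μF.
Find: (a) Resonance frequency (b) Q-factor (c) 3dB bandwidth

Step 1 — Resonance condition Im(Z)=0 gives ω₀ = 1/√(LC).
Step 2 — ω₀ = 1/√(0.138·1.13e-09) = 8.008e+04 rad/s.
Step 3 — f₀ = ω₀/(2π) = 1.275e+04 Hz.
Step 4 — Series Q: Q = ω₀L/R = 8.008e+04·0.138/728 = 15.18.
Step 5 — 3dB bandwidth: Δω = ω₀/Q = 5275 rad/s; BW = Δω/(2π) = 839.6 Hz.

(a) f₀ = 1.275e+04 Hz  (b) Q = 15.18  (c) BW = 839.6 Hz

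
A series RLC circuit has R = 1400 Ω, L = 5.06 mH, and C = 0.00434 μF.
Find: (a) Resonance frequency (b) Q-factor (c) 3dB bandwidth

Step 1 — Resonance: ω₀ = 1/√(LC) = 1/√(0.00506·4.34e-09) = 2.134e+05 rad/s.
Step 2 — f₀ = ω₀/(2π) = 3.396e+04 Hz.
Step 3 — Series Q: Q = ω₀L/R = 2.134e+05·0.00506/1400 = 0.7713.
Step 4 — Bandwidth: Δω = ω₀/Q = 2.767e+05 rad/s; BW = Δω/(2π) = 4.403e+04 Hz.

(a) f₀ = 3.396e+04 Hz  (b) Q = 0.7713  (c) BW = 4.403e+04 Hz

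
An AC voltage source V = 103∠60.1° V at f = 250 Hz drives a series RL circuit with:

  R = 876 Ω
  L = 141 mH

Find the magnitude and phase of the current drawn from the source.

Step 1 — Angular frequency: ω = 2π·f = 2π·250 = 1571 rad/s.
Step 2 — Component impedances:
  R: Z = R = 876 Ω
  L: Z = jωL = j·1571·0.141 = 0 + j221.5 Ω
Step 3 — Series combination: Z_total = R + L = 876 + j221.5 Ω = 903.6∠14.2° Ω.
Step 4 — Source phasor: V = 103∠60.1° V = 51.34 + j89.29 V.
Step 5 — Ohm's law: I = V / Z_total = (51.34 + j89.29) / (876 + j221.5) = 0.07931 + j0.08188 A.
Step 6 — Convert to polar: |I| = 0.114 A, ∠I = 45.9°.

I = 0.114∠45.9° A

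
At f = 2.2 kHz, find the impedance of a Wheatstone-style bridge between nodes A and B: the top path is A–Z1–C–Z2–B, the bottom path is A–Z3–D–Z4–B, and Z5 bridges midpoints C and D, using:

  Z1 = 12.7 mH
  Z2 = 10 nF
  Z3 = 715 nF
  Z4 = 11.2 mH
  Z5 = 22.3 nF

Step 1 — Angular frequency: ω = 2π·f = 2π·2200 = 1.382e+04 rad/s.
Step 2 — Component impedances:
  Z1: Z = jωL = j·1.382e+04·0.0127 = 0 + j175.6 Ω
  Z2: Z = 1/(jωC) = -j/(ω·C) = 0 - j7234 Ω
  Z3: Z = 1/(jωC) = -j/(ω·C) = 0 - j101.2 Ω
  Z4: Z = jωL = j·1.382e+04·0.0112 = 0 + j154.8 Ω
  Z5: Z = 1/(jωC) = -j/(ω·C) = 0 - j3244 Ω
Step 3 — Bridge requires nodal analysis (the Z5 bridge couples midpoints C and D, so the two paths cannot be reduced to a simple series/parallel combination). Setting node B to ground and injecting 1 A at node A, the 3-node admittance system at A, C, D solves to V_A = Z_AB = 0 + j57.24 Ω = 57.24∠90.0° Ω.

Z = 0 + j57.24 Ω = 57.24∠90.0° Ω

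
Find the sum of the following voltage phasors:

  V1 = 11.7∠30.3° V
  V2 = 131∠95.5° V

Step 1 — Convert each phasor to rectangular form:
  V1 = 11.7·(cos(30.3°) + j·sin(30.3°)) = 10.1 + j5.903 V
  V2 = 131·(cos(95.5°) + j·sin(95.5°)) = -12.56 + j130.4 V
Step 2 — Sum components: V_total = -2.454 + j136.3 V.
Step 3 — Convert to polar: |V_total| = 136.3 V, ∠V_total = 91.0°.

V_total = 136.3∠91.0° V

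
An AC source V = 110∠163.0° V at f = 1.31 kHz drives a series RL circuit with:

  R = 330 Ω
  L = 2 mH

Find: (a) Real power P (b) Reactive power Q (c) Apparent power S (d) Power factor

Step 1 — Angular frequency: ω = 2π·f = 2π·1310 = 8231 rad/s.
Step 2 — Component impedances:
  R: Z = R = 330 Ω
  L: Z = jωL = j·8231·0.002 = 0 + j16.46 Ω
Step 3 — Series combination: Z_total = R + L = 330 + j16.46 Ω = 330.4∠2.9° Ω.
Step 4 — Source phasor: V = 110∠163.0° V = -105.2 + j32.16 V.
Step 5 — Current: I = V / Z = -0.3131 + j0.1131 A = 0.3329∠160.1° A.
Step 6 — Complex power: S = V·I* = 36.58 + j1.825 VA.
Step 7 — Real power: P = Re(S) = 36.58 W.
Step 8 — Reactive power: Q = Im(S) = 1.825 VAR.
Step 9 — Apparent power: |S| = 36.62 VA.
Step 10 — Power factor: PF = P/|S| = 0.9988 (lagging).

(a) P = 36.58 W  (b) Q = 1.825 VAR  (c) S = 36.62 VA  (d) PF = 0.9988 (lagging)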